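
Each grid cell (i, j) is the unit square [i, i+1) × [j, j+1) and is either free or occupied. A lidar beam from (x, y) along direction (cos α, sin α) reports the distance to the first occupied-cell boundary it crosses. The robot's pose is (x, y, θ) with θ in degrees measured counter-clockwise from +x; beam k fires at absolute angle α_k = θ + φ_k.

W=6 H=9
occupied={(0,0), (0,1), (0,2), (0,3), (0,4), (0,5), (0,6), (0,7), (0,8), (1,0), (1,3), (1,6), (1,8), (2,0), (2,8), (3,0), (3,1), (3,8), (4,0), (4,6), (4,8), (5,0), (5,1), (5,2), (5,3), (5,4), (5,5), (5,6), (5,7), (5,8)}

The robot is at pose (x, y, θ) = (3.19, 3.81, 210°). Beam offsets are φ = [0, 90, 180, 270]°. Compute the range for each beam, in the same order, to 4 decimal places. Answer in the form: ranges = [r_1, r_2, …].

ranges = [1.3741, 3.2447, 2.0900, 2.5288]

beam 1: φ=0°, α=210°
  d=(-0.8660,-0.5000)  start (3,3)  tX=0.2194 tY=1.6200  stride 1/|dx|=1.1547 1/|dy|=2.0000
    cross x-line → (2,3), t=0.2194
    cross x-line → (1,3), t=1.3741 (wall)
  → r_1 = 1.3741
beam 2: φ=90°, α=300°
  d=(0.5000,-0.8660)  start (3,3)  tX=1.6200 tY=0.9353  stride 1/|dx|=2.0000 1/|dy|=1.1547
    cross y-line → (3,2), t=0.9353
    cross x-line → (4,2), t=1.6200
    cross y-line → (4,1), t=2.0900
    cross y-line → (4,0), t=3.2447 (wall)
  → r_2 = 3.2447
beam 3: φ=180°, α=30°
  d=(0.8660,0.5000)  start (3,3)  tX=0.9353 tY=0.3800  stride 1/|dx|=1.1547 1/|dy|=2.0000
    cross y-line → (3,4), t=0.3800
    cross x-line → (4,4), t=0.9353
    cross x-line → (5,4), t=2.0900 (wall)
  → r_3 = 2.0900
beam 4: φ=270°, α=120°
  d=(-0.5000,0.8660)  start (3,3)  tX=0.3800 tY=0.2194  stride 1/|dx|=2.0000 1/|dy|=1.1547
    cross y-line → (3,4), t=0.2194
    cross x-line → (2,4), t=0.3800
    cross y-line → (2,5), t=1.3741
    cross x-line → (1,5), t=2.3800
    cross y-line → (1,6), t=2.5288 (wall)
  → r_4 = 2.5288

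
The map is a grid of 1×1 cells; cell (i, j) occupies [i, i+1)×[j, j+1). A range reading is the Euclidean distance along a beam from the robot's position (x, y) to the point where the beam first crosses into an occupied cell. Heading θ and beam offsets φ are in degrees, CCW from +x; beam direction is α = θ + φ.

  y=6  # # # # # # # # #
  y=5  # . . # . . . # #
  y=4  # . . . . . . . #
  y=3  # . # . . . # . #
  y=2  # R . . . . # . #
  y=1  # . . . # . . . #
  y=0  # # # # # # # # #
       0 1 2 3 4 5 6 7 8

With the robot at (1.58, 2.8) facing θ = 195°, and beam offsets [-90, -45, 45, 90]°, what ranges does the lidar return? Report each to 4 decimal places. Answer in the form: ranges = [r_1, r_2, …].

beam 1: φ=-90°, α=105°
  d=(-0.2588,0.9659)  start (1,2)  tX=2.2409 tY=0.2071  stride 1/|dx|=3.8637 1/|dy|=1.0353
    cross y-line → (1,3), t=0.2071
    cross y-line → (1,4), t=1.2423
    cross x-line → (0,4), t=2.2409 (wall)
  → r_1 = 2.2409
beam 2: φ=-45°, α=150°
  d=(-0.8660,0.5000)  start (1,2)  tX=0.6697 tY=0.4000  stride 1/|dx|=1.1547 1/|dy|=2.0000
    cross y-line → (1,3), t=0.4000
    cross x-line → (0,3), t=0.6697 (wall)
  → r_2 = 0.6697
beam 3: φ=45°, α=240°
  d=(-0.5000,-0.8660)  start (1,2)  tX=1.1600 tY=0.9238  stride 1/|dx|=2.0000 1/|dy|=1.1547
    cross y-line → (1,1), t=0.9238
    cross x-line → (0,1), t=1.1600 (wall)
  → r_3 = 1.1600
beam 4: φ=90°, α=285°
  d=(0.2588,-0.9659)  start (1,2)  tX=1.6228 tY=0.8282  stride 1/|dx|=3.8637 1/|dy|=1.0353
    cross y-line → (1,1), t=0.8282
    cross x-line → (2,1), t=1.6228
    cross y-line → (2,0), t=1.8635 (wall)
  → r_4 = 1.8635

ranges = [2.2409, 0.6697, 1.1600, 1.8635]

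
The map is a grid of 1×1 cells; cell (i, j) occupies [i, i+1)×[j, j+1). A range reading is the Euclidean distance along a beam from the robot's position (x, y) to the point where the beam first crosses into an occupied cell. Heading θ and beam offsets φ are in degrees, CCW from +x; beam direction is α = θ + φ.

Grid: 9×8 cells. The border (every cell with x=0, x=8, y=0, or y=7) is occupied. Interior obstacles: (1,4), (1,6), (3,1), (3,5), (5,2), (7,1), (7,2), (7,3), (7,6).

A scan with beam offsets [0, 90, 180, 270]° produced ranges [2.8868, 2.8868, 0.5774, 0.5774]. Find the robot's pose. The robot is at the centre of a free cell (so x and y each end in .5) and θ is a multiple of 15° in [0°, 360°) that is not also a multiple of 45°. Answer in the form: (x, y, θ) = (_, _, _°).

Enumerate (i+0.5, j+0.5, θ) over the 33 free cells and 16 admissible headings. For each, cast all 4 beams and compare to the given ranges.
  (4.5, 4.5, 210°): beam 1 = 4.0415 ≠ 2.8868 ✗
  (7.5, 4.5, 165°): beam 1 = 3.6235 ≠ 2.8868 ✗
  (5.5, 5.5, 330°): beam 2 = 1.7321 ≠ 2.8868 ✗
  (6.5, 5.5, 30°): beam 1 = 1.0000 ≠ 2.8868 ✗
  …
  (6.5, 6.5, 210°): r_1=2.8868, r_2=2.8868, r_3=0.5774, r_4=0.5774 — all match ✓
No second candidate reproduces the full scan.

(x, y, θ) = (6.5, 6.5, 210°)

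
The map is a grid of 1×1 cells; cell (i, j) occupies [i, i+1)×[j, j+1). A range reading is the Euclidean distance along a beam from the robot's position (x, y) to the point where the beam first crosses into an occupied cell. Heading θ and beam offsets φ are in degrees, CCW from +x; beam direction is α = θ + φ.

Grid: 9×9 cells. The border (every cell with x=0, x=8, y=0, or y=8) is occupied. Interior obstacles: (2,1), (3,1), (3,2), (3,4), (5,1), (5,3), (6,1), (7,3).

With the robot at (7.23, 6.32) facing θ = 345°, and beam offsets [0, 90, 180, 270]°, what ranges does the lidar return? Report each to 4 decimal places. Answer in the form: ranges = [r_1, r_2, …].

ranges = [0.7972, 1.7393, 6.4498, 4.4724]

beam 1: φ=0°, α=345°
  cosα=0.9659 sinα=-0.2588 | (7,6) | tMaxX 0.7972 tMaxY 1.2364 | tΔX 1.0353 tΔY 3.8637
    t=0.7972 [x] (8,6) — stop
  → r_1 = 0.7972
beam 2: φ=90°, α=75°
  cosα=0.2588 sinα=0.9659 | (7,6) | tMaxX 2.9751 tMaxY 0.7040 | tΔX 3.8637 tΔY 1.0353
    t=0.7040 [y] (7,7)
    t=1.7393 [y] (7,8) — stop
  → r_2 = 1.7393
beam 3: φ=180°, α=165°
  cosα=-0.9659 sinα=0.2588 | (7,6) | tMaxX 0.2381 tMaxY 2.6273 | tΔX 1.0353 tΔY 3.8637
    t=0.2381 [x] (6,6)
    t=1.2734 [x] (5,6)
    t=2.3087 [x] (4,6)
    t=2.6273 [y] (4,7)
    t=3.3439 [x] (3,7)
    t=4.3792 [x] (2,7)
    t=5.4145 [x] (1,7)
    t=6.4498 [x] (0,7) — stop
  → r_3 = 6.4498
beam 4: φ=270°, α=255°
  cosα=-0.2588 sinα=-0.9659 | (7,6) | tMaxX 0.8887 tMaxY 0.3313 | tΔX 3.8637 tΔY 1.0353
    t=0.3313 [y] (7,5)
    t=0.8887 [x] (6,5)
    t=1.3666 [y] (6,4)
    t=2.4018 [y] (6,3)
    t=3.4371 [y] (6,2)
    t=4.4724 [y] (6,1) — stop
  → r_4 = 4.4724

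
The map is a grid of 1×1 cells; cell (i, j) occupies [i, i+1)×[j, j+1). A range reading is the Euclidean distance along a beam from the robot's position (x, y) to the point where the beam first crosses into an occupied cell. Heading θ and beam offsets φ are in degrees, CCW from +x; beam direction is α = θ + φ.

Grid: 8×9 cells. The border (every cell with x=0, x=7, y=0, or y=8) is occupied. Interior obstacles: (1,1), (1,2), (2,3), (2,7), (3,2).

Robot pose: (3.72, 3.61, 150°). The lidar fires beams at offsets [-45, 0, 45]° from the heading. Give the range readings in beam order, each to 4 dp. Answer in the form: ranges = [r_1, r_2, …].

beam 1: φ=-45°, α=105°
  d=(-0.2588,0.9659)  start (3,3)  tX=2.7819 tY=0.4038  stride 1/|dx|=3.8637 1/|dy|=1.0353
    cross y-line → (3,4), t=0.4038
    cross y-line → (3,5), t=1.4390
    cross y-line → (3,6), t=2.4743
    cross x-line → (2,6), t=2.7819
    cross y-line → (2,7), t=3.5096 (wall)
  → r_1 = 3.5096
beam 2: φ=0°, α=150°
  d=(-0.8660,0.5000)  start (3,3)  tX=0.8314 tY=0.7800  stride 1/|dx|=1.1547 1/|dy|=2.0000
    cross y-line → (3,4), t=0.7800
    cross x-line → (2,4), t=0.8314
    cross x-line → (1,4), t=1.9861
    cross y-line → (1,5), t=2.7800
    cross x-line → (0,5), t=3.1408 (wall)
  → r_2 = 3.1408
beam 3: φ=45°, α=195°
  d=(-0.9659,-0.2588)  start (3,3)  tX=0.7454 tY=2.3569  stride 1/|dx|=1.0353 1/|dy|=3.8637
    cross x-line → (2,3), t=0.7454 (wall)
  → r_3 = 0.7454

ranges = [3.5096, 3.1408, 0.7454]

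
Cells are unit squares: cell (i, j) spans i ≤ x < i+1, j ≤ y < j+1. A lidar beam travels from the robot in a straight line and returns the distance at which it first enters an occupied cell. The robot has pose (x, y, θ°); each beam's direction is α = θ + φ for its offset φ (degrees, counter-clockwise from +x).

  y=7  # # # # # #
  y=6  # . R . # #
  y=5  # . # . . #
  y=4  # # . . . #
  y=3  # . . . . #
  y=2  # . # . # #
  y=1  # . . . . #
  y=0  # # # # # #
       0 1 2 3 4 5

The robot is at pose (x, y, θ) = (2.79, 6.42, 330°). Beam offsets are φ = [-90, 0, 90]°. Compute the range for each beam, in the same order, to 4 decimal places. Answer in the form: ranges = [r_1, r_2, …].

beam 1: φ=-90°, α=240°
  cosα=-0.5000 sinα=-0.8660 | (2,6) | tMaxX 1.5800 tMaxY 0.4850 | tΔX 2.0000 tΔY 1.1547
    t=0.4850 [y] (2,5) — stop
  → r_1 = 0.4850
beam 2: φ=0°, α=330°
  cosα=0.8660 sinα=-0.5000 | (2,6) | tMaxX 0.2425 tMaxY 0.8400 | tΔX 1.1547 tΔY 2.0000
    t=0.2425 [x] (3,6)
    t=0.8400 [y] (3,5)
    t=1.3972 [x] (4,5)
    t=2.5519 [x] (5,5) — stop
  → r_2 = 2.5519
beam 3: φ=90°, α=60°
  cosα=0.5000 sinα=0.8660 | (2,6) | tMaxX 0.4200 tMaxY 0.6697 | tΔX 2.0000 tΔY 1.1547
    t=0.4200 [x] (3,6)
    t=0.6697 [y] (3,7) — stop
  → r_3 = 0.6697

ranges = [0.4850, 2.5519, 0.6697]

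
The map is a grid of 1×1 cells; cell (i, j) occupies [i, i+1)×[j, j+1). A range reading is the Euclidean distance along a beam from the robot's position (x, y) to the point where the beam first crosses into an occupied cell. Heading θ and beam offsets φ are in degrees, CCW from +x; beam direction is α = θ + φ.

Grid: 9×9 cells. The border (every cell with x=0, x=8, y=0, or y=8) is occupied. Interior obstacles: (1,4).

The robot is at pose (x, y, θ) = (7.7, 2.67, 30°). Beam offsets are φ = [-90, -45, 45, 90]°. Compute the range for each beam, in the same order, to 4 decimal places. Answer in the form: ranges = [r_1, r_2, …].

ranges = [0.6000, 0.3106, 1.1591, 6.1546]

beam 1: φ=-90°, α=300°
  d=(0.5000,-0.8660)  start (7,2)  tX=0.6000 tY=0.7736  stride 1/|dx|=2.0000 1/|dy|=1.1547
    cross x-line → (8,2), t=0.6000 (wall)
  → r_1 = 0.6000
beam 2: φ=-45°, α=345°
  d=(0.9659,-0.2588)  start (7,2)  tX=0.3106 tY=2.5887  stride 1/|dx|=1.0353 1/|dy|=3.8637
    cross x-line → (8,2), t=0.3106 (wall)
  → r_2 = 0.3106
beam 3: φ=45°, α=75°
  d=(0.2588,0.9659)  start (7,2)  tX=1.1591 tY=0.3416  stride 1/|dx|=3.8637 1/|dy|=1.0353
    cross y-line → (7,3), t=0.3416
    cross x-line → (8,3), t=1.1591 (wall)
  → r_3 = 1.1591
beam 4: φ=90°, α=120°
  d=(-0.5000,0.8660)  start (7,2)  tX=1.4000 tY=0.3811  stride 1/|dx|=2.0000 1/|dy|=1.1547
    cross y-line → (7,3), t=0.3811
    cross x-line → (6,3), t=1.4000
    cross y-line → (6,4), t=1.5358
    cross y-line → (6,5), t=2.6905
    cross x-line → (5,5), t=3.4000
    cross y-line → (5,6), t=3.8452
    cross y-line → (5,7), t=4.9999
    cross x-line → (4,7), t=5.4000
    cross y-line → (4,8), t=6.1546 (wall)
  → r_4 = 6.1546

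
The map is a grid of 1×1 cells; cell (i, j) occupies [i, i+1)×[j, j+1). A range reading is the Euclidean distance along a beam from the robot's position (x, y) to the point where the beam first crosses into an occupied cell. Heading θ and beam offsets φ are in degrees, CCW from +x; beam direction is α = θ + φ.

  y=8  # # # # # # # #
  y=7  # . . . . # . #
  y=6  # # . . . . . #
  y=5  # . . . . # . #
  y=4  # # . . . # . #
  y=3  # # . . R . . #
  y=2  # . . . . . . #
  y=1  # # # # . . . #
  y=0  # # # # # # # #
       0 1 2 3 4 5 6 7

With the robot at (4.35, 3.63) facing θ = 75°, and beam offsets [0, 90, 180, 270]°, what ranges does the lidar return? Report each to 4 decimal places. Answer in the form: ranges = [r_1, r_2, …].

ranges = [3.4889, 2.4329, 1.6875, 2.7435]

beam 1: φ=0°, α=75°
  cosα=0.2588 sinα=0.9659 | (4,3) | tMaxX 2.5114 tMaxY 0.3831 | tΔX 3.8637 tΔY 1.0353
    t=0.3831 [y] (4,4)
    t=1.4183 [y] (4,5)
    t=2.4536 [y] (4,6)
    t=2.5114 [x] (5,6)
    t=3.4889 [y] (5,7) — stop
  → r_1 = 3.4889
beam 2: φ=90°, α=165°
  cosα=-0.9659 sinα=0.2588 | (4,3) | tMaxX 0.3623 tMaxY 1.4296 | tΔX 1.0353 tΔY 3.8637
    t=0.3623 [x] (3,3)
    t=1.3976 [x] (2,3)
    t=1.4296 [y] (2,4)
    t=2.4329 [x] (1,4) — stop
  → r_2 = 2.4329
beam 3: φ=180°, α=255°
  cosα=-0.2588 sinα=-0.9659 | (4,3) | tMaxX 1.3523 tMaxY 0.6522 | tΔX 3.8637 tΔY 1.0353
    t=0.6522 [y] (4,2)
    t=1.3523 [x] (3,2)
    t=1.6875 [y] (3,1) — stop
  → r_3 = 1.6875
beam 4: φ=270°, α=345°
  cosα=0.9659 sinα=-0.2588 | (4,3) | tMaxX 0.6729 tMaxY 2.4341 | tΔX 1.0353 tΔY 3.8637
    t=0.6729 [x] (5,3)
    t=1.7082 [x] (6,3)
    t=2.4341 [y] (6,2)
    t=2.7435 [x] (7,2) — stop
  → r_4 = 2.7435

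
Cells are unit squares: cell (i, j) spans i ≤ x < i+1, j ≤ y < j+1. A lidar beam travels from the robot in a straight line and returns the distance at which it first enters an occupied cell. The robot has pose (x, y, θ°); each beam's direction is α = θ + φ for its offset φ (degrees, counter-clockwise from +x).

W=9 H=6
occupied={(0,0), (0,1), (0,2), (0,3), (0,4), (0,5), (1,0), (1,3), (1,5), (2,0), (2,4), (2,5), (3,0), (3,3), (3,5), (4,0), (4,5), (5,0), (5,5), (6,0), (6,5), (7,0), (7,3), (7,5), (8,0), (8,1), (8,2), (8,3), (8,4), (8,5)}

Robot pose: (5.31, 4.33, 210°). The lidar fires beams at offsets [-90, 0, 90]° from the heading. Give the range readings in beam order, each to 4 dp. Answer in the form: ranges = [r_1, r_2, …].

beam 1: φ=-90°, α=120°
  direction (-0.5000, 0.8660); cell (5,4); t to first gridline: x 0.6200, y 0.7736 (then +2.0000 / +1.1547)
    (4,4) via x @ 0.6200
    (4,5) via y @ 0.7736  # hit
  → r_1 = 0.7736
beam 2: φ=0°, α=210°
  direction (-0.8660, -0.5000); cell (5,4); t to first gridline: x 0.3580, y 0.6600 (then +1.1547 / +2.0000)
    (4,4) via x @ 0.3580
    (4,3) via y @ 0.6600
    (3,3) via x @ 1.5127  # hit
  → r_2 = 1.5127
beam 3: φ=90°, α=300°
  direction (0.5000, -0.8660); cell (5,4); t to first gridline: x 1.3800, y 0.3811 (then +2.0000 / +1.1547)
    (5,3) via y @ 0.3811
    (6,3) via x @ 1.3800
    (6,2) via y @ 1.5358
    (6,1) via y @ 2.6905
    (7,1) via x @ 3.3800
    (7,0) via y @ 3.8452  # hit
  → r_3 = 3.8452

ranges = [0.7736, 1.5127, 3.8452]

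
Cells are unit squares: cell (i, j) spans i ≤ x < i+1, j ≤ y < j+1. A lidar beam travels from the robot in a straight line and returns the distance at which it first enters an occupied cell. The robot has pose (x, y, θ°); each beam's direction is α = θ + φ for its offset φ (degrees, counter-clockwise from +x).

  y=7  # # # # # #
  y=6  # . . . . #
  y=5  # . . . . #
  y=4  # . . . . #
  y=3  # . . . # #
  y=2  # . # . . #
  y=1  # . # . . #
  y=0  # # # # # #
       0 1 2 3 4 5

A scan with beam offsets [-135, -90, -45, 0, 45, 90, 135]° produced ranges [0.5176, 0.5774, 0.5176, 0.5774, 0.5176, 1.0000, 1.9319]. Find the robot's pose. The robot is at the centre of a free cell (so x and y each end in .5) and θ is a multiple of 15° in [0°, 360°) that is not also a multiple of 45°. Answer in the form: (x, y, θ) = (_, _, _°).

(x, y, θ) = (1.5, 1.5, 330°)

The pose lattice has 21·16 = 336 candidates. Test each by forward raycasting.
  (2.5, 3.5, 195°): beam 1 = 4.0415 ≠ 0.5176 ✗
  (4.5, 5.5, 30°): beam 1 = 1.5529 ≠ 0.5176 ✗
  (1.5, 3.5, 30°): beam 1 = 1.9319 ≠ 0.5176 ✗
  …
  (1.5, 1.5, 330°): r_1=0.5176, r_2=0.5774, r_3=0.5176, r_4=0.5774, r_5=0.5176, r_6=1.0000, r_7=1.9319 — all match ✓
No second candidate reproduces the full scan.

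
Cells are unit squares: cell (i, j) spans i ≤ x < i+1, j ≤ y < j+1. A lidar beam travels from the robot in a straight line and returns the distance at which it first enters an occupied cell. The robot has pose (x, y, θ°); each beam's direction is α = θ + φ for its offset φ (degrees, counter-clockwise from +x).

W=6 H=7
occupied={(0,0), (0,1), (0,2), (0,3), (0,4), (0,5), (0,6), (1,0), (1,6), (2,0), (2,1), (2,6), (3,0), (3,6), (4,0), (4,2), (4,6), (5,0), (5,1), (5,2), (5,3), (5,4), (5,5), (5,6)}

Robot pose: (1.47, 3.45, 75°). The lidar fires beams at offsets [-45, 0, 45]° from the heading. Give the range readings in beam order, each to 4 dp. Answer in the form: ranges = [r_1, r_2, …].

beam 1: φ=-45°, α=30°
  dir = (cos 30°, sin 30°) = (0.8660, 0.5000); from cell (1,3)
  next x-line at t=0.6120, next y-line at t=1.1000; Δt_x=1.1547, Δt_y=2.0000
    x: enter (2,3) at t=0.6120
    y: enter (2,4) at t=1.1000
    x: enter (3,4) at t=1.7667
    x: enter (4,4) at t=2.9214
    y: enter (4,5) at t=3.1000
    x: enter (5,5) at t=4.0761 ← occupied
  → r_1 = 4.0761
beam 2: φ=0°, α=75°
  dir = (cos 75°, sin 75°) = (0.2588, 0.9659); from cell (1,3)
  next x-line at t=2.0478, next y-line at t=0.5694; Δt_x=3.8637, Δt_y=1.0353
    y: enter (1,4) at t=0.5694
    y: enter (1,5) at t=1.6047
    x: enter (2,5) at t=2.0478
    y: enter (2,6) at t=2.6400 ← occupied
  → r_2 = 2.6400
beam 3: φ=45°, α=120°
  dir = (cos 120°, sin 120°) = (-0.5000, 0.8660); from cell (1,3)
  next x-line at t=0.9400, next y-line at t=0.6351; Δt_x=2.0000, Δt_y=1.1547
    y: enter (1,4) at t=0.6351
    x: enter (0,4) at t=0.9400 ← occupied
  → r_3 = 0.9400

ranges = [4.0761, 2.6400, 0.9400]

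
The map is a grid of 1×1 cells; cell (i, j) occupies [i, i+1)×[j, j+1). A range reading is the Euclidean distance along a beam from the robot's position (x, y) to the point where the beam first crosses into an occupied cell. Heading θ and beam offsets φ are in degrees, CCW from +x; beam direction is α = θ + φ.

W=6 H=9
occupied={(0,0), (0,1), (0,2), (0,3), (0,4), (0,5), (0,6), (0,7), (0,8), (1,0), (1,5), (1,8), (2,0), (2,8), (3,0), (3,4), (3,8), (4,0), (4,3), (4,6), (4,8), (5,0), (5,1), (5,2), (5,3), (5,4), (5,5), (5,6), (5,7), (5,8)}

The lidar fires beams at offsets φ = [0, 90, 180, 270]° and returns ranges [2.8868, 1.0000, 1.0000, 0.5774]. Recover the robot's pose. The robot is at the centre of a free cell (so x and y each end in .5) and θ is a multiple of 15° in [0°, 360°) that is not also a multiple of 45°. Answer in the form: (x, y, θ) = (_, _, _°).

Enumerate (i+0.5, j+0.5, θ) over the 24 free cells and 16 admissible headings. For each, cast all 4 beams and compare to the given ranges.
  (3.5, 1.5, 285°): beam 1 = 0.5176 ≠ 2.8868 ✗
  (1.5, 3.5, 255°): beam 1 = 1.9319 ≠ 2.8868 ✗
  (1.5, 1.5, 195°): beam 1 = 0.5176 ≠ 2.8868 ✗
  (3.5, 5.5, 330°): beam 1 = 1.7321 ≠ 2.8868 ✗
  …
  (3.5, 7.5, 210°): r_1=2.8868, r_2=1.0000, r_3=1.0000, r_4=0.5774 — all match ✓
No second candidate reproduces the full scan.

(x, y, θ) = (3.5, 7.5, 210°)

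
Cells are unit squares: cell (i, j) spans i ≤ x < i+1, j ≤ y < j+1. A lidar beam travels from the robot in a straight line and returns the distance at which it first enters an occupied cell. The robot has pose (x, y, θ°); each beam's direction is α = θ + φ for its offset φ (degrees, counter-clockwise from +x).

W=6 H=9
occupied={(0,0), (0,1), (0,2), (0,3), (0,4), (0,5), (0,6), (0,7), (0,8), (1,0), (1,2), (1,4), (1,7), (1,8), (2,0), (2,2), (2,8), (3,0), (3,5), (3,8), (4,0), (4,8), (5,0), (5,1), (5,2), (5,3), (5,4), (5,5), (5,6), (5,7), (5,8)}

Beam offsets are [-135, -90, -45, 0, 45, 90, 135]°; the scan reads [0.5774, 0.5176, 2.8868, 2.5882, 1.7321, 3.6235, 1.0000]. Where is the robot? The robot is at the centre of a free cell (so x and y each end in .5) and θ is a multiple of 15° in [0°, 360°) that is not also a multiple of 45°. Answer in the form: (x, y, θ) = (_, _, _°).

(x, y, θ) = (2.5, 3.5, 15°)

The pose lattice has 23·16 = 368 candidates. Test each by forward raycasting.
  (3.5, 7.5, 255°): beam 2 = 1.5529 ≠ 0.5176 ✗
  (2.5, 4.5, 15°): beam 1 = 1.7321 ≠ 0.5774 ✗
  (1.5, 5.5, 210°): beam 1 = 1.5529 ≠ 0.5774 ✗
  (3.5, 1.5, 120°): beam 1 = 1.5529 ≠ 0.5774 ✗
  (2.5, 6.5, 120°): beam 1 = 2.5882 ≠ 0.5774 ✗
  …
  (2.5, 3.5, 15°): r_1=0.5774, r_2=0.5176, r_3=2.8868, r_4=2.5882, r_5=1.7321, r_6=3.6235, r_7=1.0000 — all match ✓
Unique over the lattice → pose = (2.5, 3.5, 15°).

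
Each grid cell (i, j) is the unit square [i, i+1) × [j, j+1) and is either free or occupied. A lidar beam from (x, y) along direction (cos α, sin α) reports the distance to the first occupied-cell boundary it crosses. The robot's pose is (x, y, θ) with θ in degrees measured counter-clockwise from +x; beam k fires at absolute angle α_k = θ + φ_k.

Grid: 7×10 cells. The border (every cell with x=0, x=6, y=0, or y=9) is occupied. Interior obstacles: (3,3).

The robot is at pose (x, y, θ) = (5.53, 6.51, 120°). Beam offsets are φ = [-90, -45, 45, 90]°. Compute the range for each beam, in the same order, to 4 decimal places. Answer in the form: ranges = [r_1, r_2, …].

ranges = [0.5427, 1.8159, 4.6898, 5.2308]

beam 1: φ=-90°, α=30°
  dir = (cos 30°, sin 30°) = (0.8660, 0.5000); from cell (5,6)
  next x-line at t=0.5427, next y-line at t=0.9800; Δt_x=1.1547, Δt_y=2.0000
    x: enter (6,6) at t=0.5427 ← occupied
  → r_1 = 0.5427
beam 2: φ=-45°, α=75°
  dir = (cos 75°, sin 75°) = (0.2588, 0.9659); from cell (5,6)
  next x-line at t=1.8159, next y-line at t=0.5073; Δt_x=3.8637, Δt_y=1.0353
    y: enter (5,7) at t=0.5073
    y: enter (5,8) at t=1.5426
    x: enter (6,8) at t=1.8159 ← occupied
  → r_2 = 1.8159
beam 3: φ=45°, α=165°
  dir = (cos 165°, sin 165°) = (-0.9659, 0.2588); from cell (5,6)
  next x-line at t=0.5487, next y-line at t=1.8932; Δt_x=1.0353, Δt_y=3.8637
    x: enter (4,6) at t=0.5487
    x: enter (3,6) at t=1.5840
    y: enter (3,7) at t=1.8932
    x: enter (2,7) at t=2.6192
    x: enter (1,7) at t=3.6545
    x: enter (0,7) at t=4.6898 ← occupied
  → r_3 = 4.6898
beam 4: φ=90°, α=210°
  dir = (cos 210°, sin 210°) = (-0.8660, -0.5000); from cell (5,6)
  next x-line at t=0.6120, next y-line at t=1.0200; Δt_x=1.1547, Δt_y=2.0000
    x: enter (4,6) at t=0.6120
    y: enter (4,5) at t=1.0200
    x: enter (3,5) at t=1.7667
    x: enter (2,5) at t=2.9214
    y: enter (2,4) at t=3.0200
    x: enter (1,4) at t=4.0761
    y: enter (1,3) at t=5.0200
    x: enter (0,3) at t=5.2308 ← occupied
  → r_4 = 5.2308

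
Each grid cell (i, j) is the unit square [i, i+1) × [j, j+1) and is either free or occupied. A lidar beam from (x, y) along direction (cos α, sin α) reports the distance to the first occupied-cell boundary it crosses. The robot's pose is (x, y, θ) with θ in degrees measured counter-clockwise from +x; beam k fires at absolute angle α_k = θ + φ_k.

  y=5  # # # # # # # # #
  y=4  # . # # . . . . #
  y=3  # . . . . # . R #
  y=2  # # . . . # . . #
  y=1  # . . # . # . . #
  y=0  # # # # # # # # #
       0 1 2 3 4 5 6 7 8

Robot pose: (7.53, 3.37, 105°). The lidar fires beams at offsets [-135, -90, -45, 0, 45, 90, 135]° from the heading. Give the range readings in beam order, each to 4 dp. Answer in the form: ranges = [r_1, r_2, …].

ranges = [0.5427, 0.4866, 0.9400, 1.6875, 3.2600, 1.5840, 2.7366]

beam 1: φ=-135°, α=330°
  direction (0.8660, -0.5000); cell (7,3); t to first gridline: x 0.5427, y 0.7400 (then +1.1547 / +2.0000)
    (8,3) via x @ 0.5427  # hit
  → r_1 = 0.5427
beam 2: φ=-90°, α=15°
  direction (0.9659, 0.2588); cell (7,3); t to first gridline: x 0.4866, y 2.4341 (then +1.0353 / +3.8637)
    (8,3) via x @ 0.4866  # hit
  → r_2 = 0.4866
beam 3: φ=-45°, α=60°
  direction (0.5000, 0.8660); cell (7,3); t to first gridline: x 0.9400, y 0.7275 (then +2.0000 / +1.1547)
    (7,4) via y @ 0.7275
    (8,4) via x @ 0.9400  # hit
  → r_3 = 0.9400
beam 4: φ=0°, α=105°
  direction (-0.2588, 0.9659); cell (7,3); t to first gridline: x 2.0478, y 0.6522 (then +3.8637 / +1.0353)
    (7,4) via y @ 0.6522
    (7,5) via y @ 1.6875  # hit
  → r_4 = 1.6875
beam 5: φ=45°, α=150°
  direction (-0.8660, 0.5000); cell (7,3); t to first gridline: x 0.6120, y 1.2600 (then +1.1547 / +2.0000)
    (6,3) via x @ 0.6120
    (6,4) via y @ 1.2600
    (5,4) via x @ 1.7667
    (4,4) via x @ 2.9214
    (4,5) via y @ 3.2600  # hit
  → r_5 = 3.2600
beam 6: φ=90°, α=195°
  direction (-0.9659, -0.2588); cell (7,3); t to first gridline: x 0.5487, y 1.4296 (then +1.0353 / +3.8637)
    (6,3) via x @ 0.5487
    (6,2) via y @ 1.4296
    (5,2) via x @ 1.5840  # hit
  → r_6 = 1.5840
beam 7: φ=135°, α=240°
  direction (-0.5000, -0.8660); cell (7,3); t to first gridline: x 1.0600, y 0.4272 (then +2.0000 / +1.1547)
    (7,2) via y @ 0.4272
    (6,2) via x @ 1.0600
    (6,1) via y @ 1.5819
    (6,0) via y @ 2.7366  # hit
  → r_7 = 2.7366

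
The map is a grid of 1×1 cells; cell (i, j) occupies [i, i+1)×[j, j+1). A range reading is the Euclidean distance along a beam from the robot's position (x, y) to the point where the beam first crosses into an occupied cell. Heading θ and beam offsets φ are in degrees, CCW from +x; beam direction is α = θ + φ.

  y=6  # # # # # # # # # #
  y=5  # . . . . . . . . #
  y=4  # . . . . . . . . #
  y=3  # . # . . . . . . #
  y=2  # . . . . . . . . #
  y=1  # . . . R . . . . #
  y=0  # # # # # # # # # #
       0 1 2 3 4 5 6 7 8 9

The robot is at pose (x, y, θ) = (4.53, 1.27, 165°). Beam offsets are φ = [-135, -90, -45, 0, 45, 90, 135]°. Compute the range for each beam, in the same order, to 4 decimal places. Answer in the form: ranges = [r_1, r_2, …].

ranges = [5.1615, 4.8969, 3.0600, 3.6545, 0.5400, 0.2795, 0.3118]

beam 1: φ=-135°, α=30°
  direction (0.8660, 0.5000); cell (4,1); t to first gridline: x 0.5427, y 1.4600 (then +1.1547 / +2.0000)
    (5,1) via x @ 0.5427
    (5,2) via y @ 1.4600
    (6,2) via x @ 1.6974
    (7,2) via x @ 2.8521
    (7,3) via y @ 3.4600
    (8,3) via x @ 4.0068
    (9,3) via x @ 5.1615  # hit
  → r_1 = 5.1615
beam 2: φ=-90°, α=75°
  direction (0.2588, 0.9659); cell (4,1); t to first gridline: x 1.8159, y 0.7558 (then +3.8637 / +1.0353)
    (4,2) via y @ 0.7558
    (4,3) via y @ 1.7910
    (5,3) via x @ 1.8159
    (5,4) via y @ 2.8263
    (5,5) via y @ 3.8616
    (5,6) via y @ 4.8969  # hit
  → r_2 = 4.8969
beam 3: φ=-45°, α=120°
  direction (-0.5000, 0.8660); cell (4,1); t to first gridline: x 1.0600, y 0.8429 (then +2.0000 / +1.1547)
    (4,2) via y @ 0.8429
    (3,2) via x @ 1.0600
    (3,3) via y @ 1.9976
    (2,3) via x @ 3.0600  # hit
  → r_3 = 3.0600
beam 4: φ=0°, α=165°
  direction (-0.9659, 0.2588); cell (4,1); t to first gridline: x 0.5487, y 2.8205 (then +1.0353 / +3.8637)
    (3,1) via x @ 0.5487
    (2,1) via x @ 1.5840
    (1,1) via x @ 2.6192
    (1,2) via y @ 2.8205
    (0,2) via x @ 3.6545  # hit
  → r_4 = 3.6545
beam 5: φ=45°, α=210°
  direction (-0.8660, -0.5000); cell (4,1); t to first gridline: x 0.6120, y 0.5400 (then +1.1547 / +2.0000)
    (4,0) via y @ 0.5400  # hit
  → r_5 = 0.5400
beam 6: φ=90°, α=255°
  direction (-0.2588, -0.9659); cell (4,1); t to first gridline: x 2.0478, y 0.2795 (then +3.8637 / +1.0353)
    (4,0) via y @ 0.2795  # hit
  → r_6 = 0.2795
beam 7: φ=135°, α=300°
  direction (0.5000, -0.8660); cell (4,1); t to first gridline: x 0.9400, y 0.3118 (then +2.0000 / +1.1547)
    (4,0) via y @ 0.3118  # hit
  → r_7 = 0.3118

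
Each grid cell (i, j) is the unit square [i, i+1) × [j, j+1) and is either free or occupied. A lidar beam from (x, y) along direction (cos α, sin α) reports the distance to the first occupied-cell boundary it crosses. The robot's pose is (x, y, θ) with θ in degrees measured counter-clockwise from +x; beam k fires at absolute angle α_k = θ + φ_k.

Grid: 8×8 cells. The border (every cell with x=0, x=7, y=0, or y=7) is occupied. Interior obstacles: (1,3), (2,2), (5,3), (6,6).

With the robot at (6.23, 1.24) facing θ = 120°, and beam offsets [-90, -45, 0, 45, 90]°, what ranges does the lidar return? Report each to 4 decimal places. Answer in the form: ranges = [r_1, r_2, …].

beam 1: φ=-90°, α=30°
  direction (0.8660, 0.5000); cell (6,1); t to first gridline: x 0.8891, y 1.5200 (then +1.1547 / +2.0000)
    (7,1) via x @ 0.8891  # hit
  → r_1 = 0.8891
beam 2: φ=-45°, α=75°
  direction (0.2588, 0.9659); cell (6,1); t to first gridline: x 2.9751, y 0.7868 (then +3.8637 / +1.0353)
    (6,2) via y @ 0.7868
    (6,3) via y @ 1.8221
    (6,4) via y @ 2.8574
    (7,4) via x @ 2.9751  # hit
  → r_2 = 2.9751
beam 3: φ=0°, α=120°
  direction (-0.5000, 0.8660); cell (6,1); t to first gridline: x 0.4600, y 0.8776 (then +2.0000 / +1.1547)
    (5,1) via x @ 0.4600
    (5,2) via y @ 0.8776
    (5,3) via y @ 2.0323  # hit
  → r_3 = 2.0323
beam 4: φ=45°, α=165°
  direction (-0.9659, 0.2588); cell (6,1); t to first gridline: x 0.2381, y 2.9364 (then +1.0353 / +3.8637)
    (5,1) via x @ 0.2381
    (4,1) via x @ 1.2734
    (3,1) via x @ 2.3087
    (3,2) via y @ 2.9364
    (2,2) via x @ 3.3439  # hit
  → r_4 = 3.3439
beam 5: φ=90°, α=210°
  direction (-0.8660, -0.5000); cell (6,1); t to first gridline: x 0.2656, y 0.4800 (then +1.1547 / +2.0000)
    (5,1) via x @ 0.2656
    (5,0) via y @ 0.4800  # hit
  → r_5 = 0.4800

ranges = [0.8891, 2.9751, 2.0323, 3.3439, 0.4800]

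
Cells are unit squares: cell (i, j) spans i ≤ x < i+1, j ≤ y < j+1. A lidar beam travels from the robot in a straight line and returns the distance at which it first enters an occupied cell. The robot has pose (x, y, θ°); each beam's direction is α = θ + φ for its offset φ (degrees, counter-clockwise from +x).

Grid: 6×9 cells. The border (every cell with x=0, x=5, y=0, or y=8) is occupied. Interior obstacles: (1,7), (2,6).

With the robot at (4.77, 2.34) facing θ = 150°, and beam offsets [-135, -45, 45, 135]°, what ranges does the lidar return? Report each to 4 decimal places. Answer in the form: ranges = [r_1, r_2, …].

ranges = [0.2381, 5.8597, 3.9030, 0.8887]

beam 1: φ=-135°, α=15°
  cosα=0.9659 sinα=0.2588 | (4,2) | tMaxX 0.2381 tMaxY 2.5500 | tΔX 1.0353 tΔY 3.8637
    t=0.2381 [x] (5,2) — stop
  → r_1 = 0.2381
beam 2: φ=-45°, α=105°
  cosα=-0.2588 sinα=0.9659 | (4,2) | tMaxX 2.9751 tMaxY 0.6833 | tΔX 3.8637 tΔY 1.0353
    t=0.6833 [y] (4,3)
    t=1.7186 [y] (4,4)
    t=2.7538 [y] (4,5)
    t=2.9751 [x] (3,5)
    t=3.7891 [y] (3,6)
    t=4.8244 [y] (3,7)
    t=5.8597 [y] (3,8) — stop
  → r_2 = 5.8597
beam 3: φ=45°, α=195°
  cosα=-0.9659 sinα=-0.2588 | (4,2) | tMaxX 0.7972 tMaxY 1.3137 | tΔX 1.0353 tΔY 3.8637
    t=0.7972 [x] (3,2)
    t=1.3137 [y] (3,1)
    t=1.8324 [x] (2,1)
    t=2.8677 [x] (1,1)
    t=3.9030 [x] (0,1) — stop
  → r_3 = 3.9030
beam 4: φ=135°, α=285°
  cosα=0.2588 sinα=-0.9659 | (4,2) | tMaxX 0.8887 tMaxY 0.3520 | tΔX 3.8637 tΔY 1.0353
    t=0.3520 [y] (4,1)
    t=0.8887 [x] (5,1) — stop
  → r_4 = 0.8887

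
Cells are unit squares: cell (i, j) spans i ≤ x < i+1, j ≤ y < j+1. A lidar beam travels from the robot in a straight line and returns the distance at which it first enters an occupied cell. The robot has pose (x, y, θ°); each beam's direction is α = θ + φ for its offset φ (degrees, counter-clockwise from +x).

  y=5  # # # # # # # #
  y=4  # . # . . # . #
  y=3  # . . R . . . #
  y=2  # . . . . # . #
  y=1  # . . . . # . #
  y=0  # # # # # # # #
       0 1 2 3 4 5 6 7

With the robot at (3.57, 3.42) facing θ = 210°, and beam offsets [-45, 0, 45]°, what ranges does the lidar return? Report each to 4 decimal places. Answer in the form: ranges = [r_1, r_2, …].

ranges = [2.6607, 2.9676, 2.5054]

beam 1: φ=-45°, α=165°
  d=(-0.9659,0.2588)  start (3,3)  tX=0.5901 tY=2.2409  stride 1/|dx|=1.0353 1/|dy|=3.8637
    cross x-line → (2,3), t=0.5901
    cross x-line → (1,3), t=1.6254
    cross y-line → (1,4), t=2.2409
    cross x-line → (0,4), t=2.6607 (wall)
  → r_1 = 2.6607
beam 2: φ=0°, α=210°
  d=(-0.8660,-0.5000)  start (3,3)  tX=0.6582 tY=0.8400  stride 1/|dx|=1.1547 1/|dy|=2.0000
    cross x-line → (2,3), t=0.6582
    cross y-line → (2,2), t=0.8400
    cross x-line → (1,2), t=1.8129
    cross y-line → (1,1), t=2.8400
    cross x-line → (0,1), t=2.9676 (wall)
  → r_2 = 2.9676
beam 3: φ=45°, α=255°
  d=(-0.2588,-0.9659)  start (3,3)  tX=2.2023 tY=0.4348  stride 1/|dx|=3.8637 1/|dy|=1.0353
    cross y-line → (3,2), t=0.4348
    cross y-line → (3,1), t=1.4701
    cross x-line → (2,1), t=2.2023
    cross y-line → (2,0), t=2.5054 (wall)
  → r_3 = 2.5054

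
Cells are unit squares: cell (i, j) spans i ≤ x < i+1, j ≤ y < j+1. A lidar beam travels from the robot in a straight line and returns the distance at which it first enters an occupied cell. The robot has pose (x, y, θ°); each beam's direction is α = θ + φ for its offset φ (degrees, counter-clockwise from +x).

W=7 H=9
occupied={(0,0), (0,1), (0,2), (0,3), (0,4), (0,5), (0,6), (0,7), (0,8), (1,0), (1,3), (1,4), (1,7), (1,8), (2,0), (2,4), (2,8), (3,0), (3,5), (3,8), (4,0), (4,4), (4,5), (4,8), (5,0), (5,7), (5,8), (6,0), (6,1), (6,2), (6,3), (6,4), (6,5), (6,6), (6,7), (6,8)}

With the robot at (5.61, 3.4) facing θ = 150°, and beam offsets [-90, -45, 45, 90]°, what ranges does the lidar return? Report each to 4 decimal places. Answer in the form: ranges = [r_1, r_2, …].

ranges = [0.7800, 2.3569, 4.7726, 2.7713]

beam 1: φ=-90°, α=60°
  dir = (cos 60°, sin 60°) = (0.5000, 0.8660); from cell (5,3)
  next x-line at t=0.7800, next y-line at t=0.6928; Δt_x=2.0000, Δt_y=1.1547
    y: enter (5,4) at t=0.6928
    x: enter (6,4) at t=0.7800 ← occupied
  → r_1 = 0.7800
beam 2: φ=-45°, α=105°
  dir = (cos 105°, sin 105°) = (-0.2588, 0.9659); from cell (5,3)
  next x-line at t=2.3569, next y-line at t=0.6212; Δt_x=3.8637, Δt_y=1.0353
    y: enter (5,4) at t=0.6212
    y: enter (5,5) at t=1.6564
    x: enter (4,5) at t=2.3569 ← occupied
  → r_2 = 2.3569
beam 3: φ=45°, α=195°
  dir = (cos 195°, sin 195°) = (-0.9659, -0.2588); from cell (5,3)
  next x-line at t=0.6315, next y-line at t=1.5455; Δt_x=1.0353, Δt_y=3.8637
    x: enter (4,3) at t=0.6315
    y: enter (4,2) at t=1.5455
    x: enter (3,2) at t=1.6668
    x: enter (2,2) at t=2.7021
    x: enter (1,2) at t=3.7373
    x: enter (0,2) at t=4.7726 ← occupied
  → r_3 = 4.7726
beam 4: φ=90°, α=240°
  dir = (cos 240°, sin 240°) = (-0.5000, -0.8660); from cell (5,3)
  next x-line at t=1.2200, next y-line at t=0.4619; Δt_x=2.0000, Δt_y=1.1547
    y: enter (5,2) at t=0.4619
    x: enter (4,2) at t=1.2200
    y: enter (4,1) at t=1.6166
    y: enter (4,0) at t=2.7713 ← occupied
  → r_4 = 2.7713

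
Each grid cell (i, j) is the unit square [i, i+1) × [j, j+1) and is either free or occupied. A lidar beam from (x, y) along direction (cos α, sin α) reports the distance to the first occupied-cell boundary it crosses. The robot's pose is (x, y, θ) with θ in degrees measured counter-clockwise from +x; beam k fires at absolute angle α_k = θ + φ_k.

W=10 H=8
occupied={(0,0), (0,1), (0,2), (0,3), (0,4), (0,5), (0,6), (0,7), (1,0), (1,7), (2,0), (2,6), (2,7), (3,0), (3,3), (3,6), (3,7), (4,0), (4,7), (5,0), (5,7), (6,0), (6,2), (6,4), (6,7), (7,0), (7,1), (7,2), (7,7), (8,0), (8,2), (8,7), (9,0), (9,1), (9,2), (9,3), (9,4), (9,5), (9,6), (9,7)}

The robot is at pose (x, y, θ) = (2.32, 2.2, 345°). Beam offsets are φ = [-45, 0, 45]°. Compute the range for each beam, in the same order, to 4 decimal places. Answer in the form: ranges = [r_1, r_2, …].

beam 1: φ=-45°, α=300°
  dir = (cos 300°, sin 300°) = (0.5000, -0.8660); from cell (2,2)
  next x-line at t=1.3600, next y-line at t=0.2309; Δt_x=2.0000, Δt_y=1.1547
    y: enter (2,1) at t=0.2309
    x: enter (3,1) at t=1.3600
    y: enter (3,0) at t=1.3856 ← occupied
  → r_1 = 1.3856
beam 2: φ=0°, α=345°
  dir = (cos 345°, sin 345°) = (0.9659, -0.2588); from cell (2,2)
  next x-line at t=0.7040, next y-line at t=0.7727; Δt_x=1.0353, Δt_y=3.8637
    x: enter (3,2) at t=0.7040
    y: enter (3,1) at t=0.7727
    x: enter (4,1) at t=1.7393
    x: enter (5,1) at t=2.7745
    x: enter (6,1) at t=3.8098
    y: enter (6,0) at t=4.6364 ← occupied
  → r_2 = 4.6364
beam 3: φ=45°, α=30°
  dir = (cos 30°, sin 30°) = (0.8660, 0.5000); from cell (2,2)
  next x-line at t=0.7852, next y-line at t=1.6000; Δt_x=1.1547, Δt_y=2.0000
    x: enter (3,2) at t=0.7852
    y: enter (3,3) at t=1.6000 ← occupied
  → r_3 = 1.6000

ranges = [1.3856, 4.6364, 1.6000]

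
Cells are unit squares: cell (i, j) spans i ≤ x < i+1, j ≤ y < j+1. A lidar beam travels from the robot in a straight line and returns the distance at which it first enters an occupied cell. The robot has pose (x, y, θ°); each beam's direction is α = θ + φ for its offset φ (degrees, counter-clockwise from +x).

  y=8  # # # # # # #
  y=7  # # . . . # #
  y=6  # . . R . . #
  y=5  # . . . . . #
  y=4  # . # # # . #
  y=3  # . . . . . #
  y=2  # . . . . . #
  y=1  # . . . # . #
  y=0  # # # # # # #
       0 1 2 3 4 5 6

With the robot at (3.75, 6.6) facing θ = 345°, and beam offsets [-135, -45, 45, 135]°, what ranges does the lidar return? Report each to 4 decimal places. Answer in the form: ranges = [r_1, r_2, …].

beam 1: φ=-135°, α=210°
  dir = (cos 210°, sin 210°) = (-0.8660, -0.5000); from cell (3,6)
  next x-line at t=0.8660, next y-line at t=1.2000; Δt_x=1.1547, Δt_y=2.0000
    x: enter (2,6) at t=0.8660
    y: enter (2,5) at t=1.2000
    x: enter (1,5) at t=2.0207
    x: enter (0,5) at t=3.1754 ← occupied
  → r_1 = 3.1754
beam 2: φ=-45°, α=300°
  dir = (cos 300°, sin 300°) = (0.5000, -0.8660); from cell (3,6)
  next x-line at t=0.5000, next y-line at t=0.6928; Δt_x=2.0000, Δt_y=1.1547
    x: enter (4,6) at t=0.5000
    y: enter (4,5) at t=0.6928
    y: enter (4,4) at t=1.8475 ← occupied
  → r_2 = 1.8475
beam 3: φ=45°, α=30°
  dir = (cos 30°, sin 30°) = (0.8660, 0.5000); from cell (3,6)
  next x-line at t=0.2887, next y-line at t=0.8000; Δt_x=1.1547, Δt_y=2.0000
    x: enter (4,6) at t=0.2887
    y: enter (4,7) at t=0.8000
    x: enter (5,7) at t=1.4434 ← occupied
  → r_3 = 1.4434
beam 4: φ=135°, α=120°
  dir = (cos 120°, sin 120°) = (-0.5000, 0.8660); from cell (3,6)
  next x-line at t=1.5000, next y-line at t=0.4619; Δt_x=2.0000, Δt_y=1.1547
    y: enter (3,7) at t=0.4619
    x: enter (2,7) at t=1.5000
    y: enter (2,8) at t=1.6166 ← occupied
  → r_4 = 1.6166

ranges = [3.1754, 1.8475, 1.4434, 1.6166]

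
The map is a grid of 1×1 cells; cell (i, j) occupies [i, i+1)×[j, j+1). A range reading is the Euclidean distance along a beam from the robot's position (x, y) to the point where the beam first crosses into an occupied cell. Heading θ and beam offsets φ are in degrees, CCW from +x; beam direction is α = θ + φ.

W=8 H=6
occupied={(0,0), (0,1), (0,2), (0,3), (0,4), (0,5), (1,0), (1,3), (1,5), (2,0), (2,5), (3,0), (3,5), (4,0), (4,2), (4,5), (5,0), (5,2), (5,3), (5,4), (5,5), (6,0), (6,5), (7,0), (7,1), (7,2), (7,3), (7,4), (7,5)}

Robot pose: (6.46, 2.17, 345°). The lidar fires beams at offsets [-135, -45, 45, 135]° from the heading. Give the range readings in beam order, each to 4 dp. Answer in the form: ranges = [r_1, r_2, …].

ranges = [2.3400, 1.0800, 0.6235, 0.9200]

beam 1: φ=-135°, α=210°
  cosα=-0.8660 sinα=-0.5000 | (6,2) | tMaxX 0.5312 tMaxY 0.3400 | tΔX 1.1547 tΔY 2.0000
    t=0.3400 [y] (6,1)
    t=0.5312 [x] (5,1)
    t=1.6859 [x] (4,1)
    t=2.3400 [y] (4,0) — stop
  → r_1 = 2.3400
beam 2: φ=-45°, α=300°
  cosα=0.5000 sinα=-0.8660 | (6,2) | tMaxX 1.0800 tMaxY 0.1963 | tΔX 2.0000 tΔY 1.1547
    t=0.1963 [y] (6,1)
    t=1.0800 [x] (7,1) — stop
  → r_2 = 1.0800
beam 3: φ=45°, α=30°
  cosα=0.8660 sinα=0.5000 | (6,2) | tMaxX 0.6235 tMaxY 1.6600 | tΔX 1.1547 tΔY 2.0000
    t=0.6235 [x] (7,2) — stop
  → r_3 = 0.6235
beam 4: φ=135°, α=120°
  cosα=-0.5000 sinα=0.8660 | (6,2) | tMaxX 0.9200 tMaxY 0.9584 | tΔX 2.0000 tΔY 1.1547
    t=0.9200 [x] (5,2) — stop
  → r_4 = 0.9200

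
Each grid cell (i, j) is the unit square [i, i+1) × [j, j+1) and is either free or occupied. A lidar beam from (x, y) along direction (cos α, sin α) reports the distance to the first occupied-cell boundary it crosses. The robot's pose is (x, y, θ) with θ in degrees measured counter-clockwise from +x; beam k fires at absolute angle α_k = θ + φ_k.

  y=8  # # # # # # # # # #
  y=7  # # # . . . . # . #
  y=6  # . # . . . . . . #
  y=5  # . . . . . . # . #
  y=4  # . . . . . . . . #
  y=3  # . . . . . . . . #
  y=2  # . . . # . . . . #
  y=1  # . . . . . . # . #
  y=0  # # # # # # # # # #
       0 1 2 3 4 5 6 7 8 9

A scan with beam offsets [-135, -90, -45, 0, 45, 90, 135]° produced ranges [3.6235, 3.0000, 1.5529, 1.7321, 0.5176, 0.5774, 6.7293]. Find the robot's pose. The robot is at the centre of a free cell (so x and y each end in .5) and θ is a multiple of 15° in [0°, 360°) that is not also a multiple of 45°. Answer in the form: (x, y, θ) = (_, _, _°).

(x, y, θ) = (7.5, 4.5, 30°)

The pose lattice has 49·16 = 784 candidates. Test each by forward raycasting.
  (2.5, 2.5, 60°): beam 1 = 1.5529 ≠ 3.6235 ✗
  (6.5, 7.5, 30°): beam 1 = 6.7293 ≠ 3.6235 ✗
  (3.5, 7.5, 120°): beam 1 = 5.6940 ≠ 3.6235 ✗
  (8.5, 2.5, 300°): beam 1 = 7.7646 ≠ 3.6235 ✗
  (5.5, 1.5, 30°): beam 1 = 0.5176 ≠ 3.6235 ✗
  …
  (7.5, 4.5, 30°): r_1=3.6235, r_2=3.0000, r_3=1.5529, r_4=1.7321, r_5=0.5176, r_6=0.5774, r_7=6.7293 — all match ✓
Only this pose fits every beam.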